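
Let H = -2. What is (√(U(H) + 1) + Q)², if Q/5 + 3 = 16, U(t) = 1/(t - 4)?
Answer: (390 + √30)²/36 ≈ 4344.5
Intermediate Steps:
U(t) = 1/(-4 + t)
Q = 65 (Q = -15 + 5*16 = -15 + 80 = 65)
(√(U(H) + 1) + Q)² = (√(1/(-4 - 2) + 1) + 65)² = (√(1/(-6) + 1) + 65)² = (√(-⅙ + 1) + 65)² = (√(⅚) + 65)² = (√30/6 + 65)² = (65 + √30/6)²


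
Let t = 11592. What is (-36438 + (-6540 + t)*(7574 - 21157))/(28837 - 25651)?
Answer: -11442959/531 ≈ -21550.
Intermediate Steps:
(-36438 + (-6540 + t)*(7574 - 21157))/(28837 - 25651) = (-36438 + (-6540 + 11592)*(7574 - 21157))/(28837 - 25651) = (-36438 + 5052*(-13583))/3186 = (-36438 - 68621316)*(1/3186) = -68657754*1/3186 = -11442959/531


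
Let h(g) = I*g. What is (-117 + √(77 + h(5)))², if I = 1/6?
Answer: (702 - √2802)²/36 ≈ 11702.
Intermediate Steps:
I = ⅙ ≈ 0.16667
h(g) = g/6
(-117 + √(77 + h(5)))² = (-117 + √(77 + (⅙)*5))² = (-117 + √(77 + ⅚))² = (-117 + √(467/6))² = (-117 + √2802/6)²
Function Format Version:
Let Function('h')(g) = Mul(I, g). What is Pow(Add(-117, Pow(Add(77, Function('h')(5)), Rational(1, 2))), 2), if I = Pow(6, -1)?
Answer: Mul(Rational(1, 36), Pow(Add(702, Mul(-1, Pow(2802, Rational(1, 2)))), 2)) ≈ 11702.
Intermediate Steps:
I = Rational(1, 6) ≈ 0.16667
Function('h')(g) = Mul(Rational(1, 6), g)
Pow(Add(-117, Pow(Add(77, Function('h')(5)), Rational(1, 2))), 2) = Pow(Add(-117, Pow(Add(77, Mul(Rational(1, 6), 5)), Rational(1, 2))), 2) = Pow(Add(-117, Pow(Add(77, Rational(5, 6)), Rational(1, 2))), 2) = Pow(Add(-117, Pow(Rational(467, 6), Rational(1, 2))), 2) = Pow(Add(-117, Mul(Rational(1, 6), Pow(2802, Rational(1, 2)))), 2)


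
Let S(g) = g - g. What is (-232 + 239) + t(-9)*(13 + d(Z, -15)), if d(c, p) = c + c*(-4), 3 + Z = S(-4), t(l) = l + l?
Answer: -389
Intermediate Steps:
t(l) = 2*l
S(g) = 0
Z = -3 (Z = -3 + 0 = -3)
d(c, p) = -3*c (d(c, p) = c - 4*c = -3*c)
(-232 + 239) + t(-9)*(13 + d(Z, -15)) = (-232 + 239) + (2*(-9))*(13 - 3*(-3)) = 7 - 18*(13 + 9) = 7 - 18*22 = 7 - 396 = -389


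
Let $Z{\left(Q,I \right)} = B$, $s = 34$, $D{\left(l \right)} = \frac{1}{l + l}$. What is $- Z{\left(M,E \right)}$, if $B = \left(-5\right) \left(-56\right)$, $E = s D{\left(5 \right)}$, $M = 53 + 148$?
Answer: $-280$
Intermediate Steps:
$D{\left(l \right)} = \frac{1}{2 l}$
$M = 201$
$E = \frac{17}{5}$ ($E = 34 \frac{1}{2 \cdot 5} = 34 \cdot \frac{1}{2} \cdot \frac{1}{5} = 34 \cdot \frac{1}{10} = \frac{17}{5} \approx 3.4$)
$B = 280$
$Z{\left(Q,I \right)} = 280$
$- Z{\left(M,E \right)} = \left(-1\right) 280 = -280$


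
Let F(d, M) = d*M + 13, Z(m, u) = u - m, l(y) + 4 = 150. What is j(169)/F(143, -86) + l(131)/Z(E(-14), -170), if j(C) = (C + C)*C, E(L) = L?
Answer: -137239/24570 ≈ -5.5856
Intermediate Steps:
l(y) = 146 (l(y) = -4 + 150 = 146)
F(d, M) = 13 + M*d (F(d, M) = M*d + 13 = 13 + M*d)
j(C) = 2*C**2 (j(C) = (2*C)*C = 2*C**2)
j(169)/F(143, -86) + l(131)/Z(E(-14), -170) = (2*169**2)/(13 - 86*143) + 146/(-170 - 1*(-14)) = (2*28561)/(13 - 12298) + 146/(-170 + 14) = 57122/(-12285) + 146/(-156) = 57122*(-1/12285) + 146*(-1/156) = -4394/945 - 73/78 = -137239/24570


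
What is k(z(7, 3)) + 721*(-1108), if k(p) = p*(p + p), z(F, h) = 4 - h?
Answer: -798866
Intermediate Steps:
k(p) = 2*p² (k(p) = p*(2*p) = 2*p²)
k(z(7, 3)) + 721*(-1108) = 2*(4 - 1*3)² + 721*(-1108) = 2*(4 - 3)² - 798868 = 2*1² - 798868 = 2*1 - 798868 = 2 - 798868 = -798866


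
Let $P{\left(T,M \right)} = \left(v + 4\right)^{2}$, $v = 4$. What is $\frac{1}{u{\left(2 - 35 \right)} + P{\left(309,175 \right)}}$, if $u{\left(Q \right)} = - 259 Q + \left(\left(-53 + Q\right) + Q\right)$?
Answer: $\frac{1}{8492} \approx 0.00011776$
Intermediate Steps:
$P{\left(T,M \right)} = 64$ ($P{\left(T,M \right)} = \left(4 + 4\right)^{2} = 8^{2} = 64$)
$u{\left(Q \right)} = -53 - 257 Q$ ($u{\left(Q \right)} = - 259 Q + \left(-53 + 2 Q\right) = -53 - 257 Q$)
$\frac{1}{u{\left(2 - 35 \right)} + P{\left(309,175 \right)}} = \frac{1}{\left(-53 - 257 \left(2 - 35\right)\right) + 64} = \frac{1}{\left(-53 - -8481\right) + 64} = \frac{1}{\left(-53 + 8481\right) + 64} = \frac{1}{8428 + 64} = \frac{1}{8492}$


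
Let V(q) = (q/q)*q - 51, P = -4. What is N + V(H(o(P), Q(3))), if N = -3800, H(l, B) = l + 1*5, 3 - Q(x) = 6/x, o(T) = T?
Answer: -3850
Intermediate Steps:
Q(x) = 3 - 6/x
H(l, B) = 5 + l (H(l, B) = l + 5 = 5 + l)
V(q) = -51 + q (V(q) = 1*q - 51 = q - 51 = -51 + q)
N + V(H(o(P), Q(3))) = -3800 + (-51 + (5 - 4)) = -3800 + (-51 + 1) = -3800 - 50 = -3850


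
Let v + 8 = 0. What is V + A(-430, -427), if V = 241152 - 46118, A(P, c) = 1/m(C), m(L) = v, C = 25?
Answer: 1560271/8 ≈ 1.9503e+5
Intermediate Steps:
v = -8 (v = -8 + 0 = -8)
m(L) = -8
A(P, c) = -⅛ (A(P, c) = 1/(-8) = -⅛)
V = 195034
V + A(-430, -427) = 195034 - ⅛ = 1560271/8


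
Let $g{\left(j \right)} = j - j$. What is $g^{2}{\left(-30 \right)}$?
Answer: $0$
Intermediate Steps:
$g{\left(j \right)} = 0$
$g^{2}{\left(-30 \right)} = 0^{2} = 0$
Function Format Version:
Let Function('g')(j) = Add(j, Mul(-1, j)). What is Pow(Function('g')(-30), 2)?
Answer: 0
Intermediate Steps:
Function('g')(j) = 0
Pow(Function('g')(-30), 2) = Pow(0, 2) = 0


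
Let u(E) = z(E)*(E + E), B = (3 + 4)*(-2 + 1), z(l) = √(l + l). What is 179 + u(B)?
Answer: 179 - 14*I*√14 ≈ 179.0 - 52.383*I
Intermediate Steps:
z(l) = √2*√l (z(l) = √(2*l) = √2*√l)
B = -7 (B = 7*(-1) = -7)
u(E) = 2*√2*E^(3/2) (u(E) = (√2*√E)*(E + E) = (√2*√E)*(2*E) = 2*√2*E^(3/2))
179 + u(B) = 179 + 2*√2*(-7)^(3/2) = 179 + 2*√2*(-7*I*√7) = 179 - 14*I*√14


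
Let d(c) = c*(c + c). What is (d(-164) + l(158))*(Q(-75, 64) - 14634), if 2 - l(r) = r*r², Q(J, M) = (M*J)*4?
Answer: 131631786012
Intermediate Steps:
Q(J, M) = 4*J*M (Q(J, M) = (J*M)*4 = 4*J*M)
l(r) = 2 - r³ (l(r) = 2 - r*r² = 2 - r³)
d(c) = 2*c² (d(c) = c*(2*c) = 2*c²)
(d(-164) + l(158))*(Q(-75, 64) - 14634) = (2*(-164)² + (2 - 1*158³))*(4*(-75)*64 - 14634) = (2*26896 + (2 - 1*3944312))*(-19200 - 14634) = (53792 + (2 - 3944312))*(-33834) = (53792 - 3944310)*(-33834) = -3890518*(-33834) = 131631786012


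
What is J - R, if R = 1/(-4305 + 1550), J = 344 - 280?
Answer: 176321/2755 ≈ 64.000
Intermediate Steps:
J = 64
R = -1/2755 (R = 1/(-2755) = -1/2755 ≈ -0.00036298)
J - R = 64 - 1*(-1/2755) = 64 + 1/2755 = 176321/2755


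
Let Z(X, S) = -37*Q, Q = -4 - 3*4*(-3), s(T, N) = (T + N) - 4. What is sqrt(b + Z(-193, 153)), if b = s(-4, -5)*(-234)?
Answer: sqrt(1858) ≈ 43.104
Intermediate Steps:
s(T, N) = -4 + N + T (s(T, N) = (N + T) - 4 = -4 + N + T)
Q = 32 (Q = -4 - 12*(-3) = -4 - 1*(-36) = -4 + 36 = 32)
Z(X, S) = -1184 (Z(X, S) = -37*32 = -1184)
b = 3042 (b = (-4 - 5 - 4)*(-234) = -13*(-234) = 3042)
sqrt(b + Z(-193, 153)) = sqrt(3042 - 1184) = sqrt(1858)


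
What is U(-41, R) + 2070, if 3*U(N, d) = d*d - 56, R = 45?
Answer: 8179/3 ≈ 2726.3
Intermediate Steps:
U(N, d) = -56/3 + d**2/3 (U(N, d) = (d*d - 56)/3 = (d**2 - 56)/3 = (-56 + d**2)/3 = -56/3 + d**2/3)
U(-41, R) + 2070 = (-56/3 + (1/3)*45**2) + 2070 = (-56/3 + (1/3)*2025) + 2070 = (-56/3 + 675) + 2070 = 1969/3 + 2070 = 8179/3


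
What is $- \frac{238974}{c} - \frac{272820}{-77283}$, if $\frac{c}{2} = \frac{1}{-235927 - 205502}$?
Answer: $\frac{1358764638654343}{25761} \approx 5.2745 \cdot 10^{10}$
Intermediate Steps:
$c = - \frac{2}{441429}$ ($c = \frac{2}{-235927 - 205502} = \frac{2}{-441429} = 2 \left(- \frac{1}{441429}\right) = - \frac{2}{441429} \approx -4.5307 \cdot 10^{-6}$)
$- \frac{238974}{c} - \frac{272820}{-77283} = - \frac{238974}{- \frac{2}{441429}} - \frac{272820}{-77283} = \left(-238974\right) \left(- \frac{441429}{2}\right) - - \frac{90940}{25761} = 52745026923 + \frac{90940}{25761} = \frac{1358764638654343}{25761}$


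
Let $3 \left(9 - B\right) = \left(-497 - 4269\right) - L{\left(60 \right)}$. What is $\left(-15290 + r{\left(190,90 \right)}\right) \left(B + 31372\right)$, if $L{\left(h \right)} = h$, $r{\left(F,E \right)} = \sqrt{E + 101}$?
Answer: $- \frac{1513236010}{3} + \frac{98969 \sqrt{191}}{3} \approx -5.0396 \cdot 10^{8}$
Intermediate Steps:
$r{\left(F,E \right)} = \sqrt{101 + E}$
$B = \frac{4853}{3}$ ($B = 9 - \frac{\left(-497 - 4269\right) - 60}{3} = 9 - \frac{-4766 - 60}{3} = 9 - - \frac{4826}{3} = 9 + \frac{4826}{3} = \frac{4853}{3} \approx 1617.7$)
$\left(-15290 + r{\left(190,90 \right)}\right) \left(B + 31372\right) = \left(-15290 + \sqrt{101 + 90}\right) \left(\frac{4853}{3} + 31372\right) = \left(-15290 + \sqrt{191}\right) \frac{98969}{3} = - \frac{1513236010}{3} + \frac{98969 \sqrt{191}}{3}$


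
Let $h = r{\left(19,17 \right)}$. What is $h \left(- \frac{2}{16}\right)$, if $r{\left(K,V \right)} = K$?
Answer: $- \frac{19}{8} \approx -2.375$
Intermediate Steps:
$h = 19$
$h \left(- \frac{2}{16}\right) = 19 \left(- \frac{2}{16}\right) = 19 \left(\left(-2\right) \frac{1}{16}\right) = 19 \left(- \frac{1}{8}\right) = - \frac{19}{8}$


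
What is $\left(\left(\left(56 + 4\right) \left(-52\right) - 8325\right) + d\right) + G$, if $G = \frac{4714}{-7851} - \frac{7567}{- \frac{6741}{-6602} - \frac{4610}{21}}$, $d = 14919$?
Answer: $\frac{834334296699854}{237835516809} \approx 3508.0$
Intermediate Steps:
$G = \frac{8093711305388}{237835516809}$ ($G = 4714 \left(- \frac{1}{7851}\right) - \frac{7567}{\left(-6741\right) \left(- \frac{1}{6602}\right) - \frac{4610}{21}} = - \frac{4714}{7851} - \frac{7567}{\frac{6741}{6602} - \frac{4610}{21}} = - \frac{4714}{7851} - \frac{7567}{- \frac{30293659}{138642}} = - \frac{4714}{7851} - - \frac{1049104014}{30293659} = - \frac{4714}{7851} + \frac{1049104014}{30293659} = \frac{8093711305388}{237835516809} \approx 34.031$)
$\left(\left(\left(56 + 4\right) \left(-52\right) - 8325\right) + d\right) + G = \left(\left(\left(56 + 4\right) \left(-52\right) - 8325\right) + 14919\right) + \frac{8093711305388}{237835516809} = \left(\left(60 \left(-52\right) - 8325\right) + 14919\right) + \frac{8093711305388}{237835516809} = \left(\left(-3120 - 8325\right) + 14919\right) + \frac{8093711305388}{237835516809} = \left(-11445 + 14919\right) + \frac{8093711305388}{237835516809} = 3474 + \frac{8093711305388}{237835516809} = \frac{834334296699854}{237835516809}$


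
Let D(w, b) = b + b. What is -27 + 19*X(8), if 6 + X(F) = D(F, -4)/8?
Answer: -160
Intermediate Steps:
D(w, b) = 2*b
X(F) = -7 (X(F) = -6 + (2*(-4))/8 = -6 - 8*1/8 = -6 - 1 = -7)
-27 + 19*X(8) = -27 + 19*(-7) = -27 - 133 = -160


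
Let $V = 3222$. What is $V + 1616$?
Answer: $4838$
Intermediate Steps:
$V + 1616 = 3222 + 1616 = 4838$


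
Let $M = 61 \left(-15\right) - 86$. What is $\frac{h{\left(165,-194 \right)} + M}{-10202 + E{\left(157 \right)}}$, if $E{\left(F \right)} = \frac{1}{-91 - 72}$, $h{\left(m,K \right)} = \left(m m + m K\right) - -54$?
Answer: $\frac{934316}{1662927} \approx 0.56185$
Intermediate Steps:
$h{\left(m,K \right)} = 54 + m^{2} + K m$ ($h{\left(m,K \right)} = \left(m^{2} + K m\right) + 54 = 54 + m^{2} + K m$)
$M = -1001$ ($M = -915 - 86 = -1001$)
$E{\left(F \right)} = - \frac{1}{163}$ ($E{\left(F \right)} = \frac{1}{-163} = - \frac{1}{163}$)
$\frac{h{\left(165,-194 \right)} + M}{-10202 + E{\left(157 \right)}} = \frac{\left(54 + 165^{2} - 32010\right) - 1001}{-10202 - \frac{1}{163}} = \frac{\left(54 + 27225 - 32010\right) - 1001}{- \frac{1662927}{163}} = \left(-4731 - 1001\right) \left(- \frac{163}{1662927}\right) = \left(-5732\right) \left(- \frac{163}{1662927}\right) = \frac{934316}{1662927}$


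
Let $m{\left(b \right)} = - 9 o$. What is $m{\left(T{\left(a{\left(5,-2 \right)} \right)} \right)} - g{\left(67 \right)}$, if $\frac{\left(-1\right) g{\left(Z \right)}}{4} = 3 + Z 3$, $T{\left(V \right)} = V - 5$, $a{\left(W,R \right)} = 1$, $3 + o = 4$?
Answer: $807$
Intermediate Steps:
$o = 1$ ($o = -3 + 4 = 1$)
$T{\left(V \right)} = -5 + V$ ($T{\left(V \right)} = V - 5 = -5 + V$)
$g{\left(Z \right)} = -12 - 12 Z$ ($g{\left(Z \right)} = - 4 \left(3 + Z 3\right) = - 4 \left(3 + 3 Z\right) = -12 - 12 Z$)
$m{\left(b \right)} = -9$ ($m{\left(b \right)} = \left(-9\right) 1 = -9$)
$m{\left(T{\left(a{\left(5,-2 \right)} \right)} \right)} - g{\left(67 \right)} = -9 - \left(-12 - 804\right) = -9 - -816 = -9 + 816 = 807$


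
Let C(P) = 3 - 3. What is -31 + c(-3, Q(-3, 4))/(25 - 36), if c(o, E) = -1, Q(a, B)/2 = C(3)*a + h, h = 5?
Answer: -340/11 ≈ -30.909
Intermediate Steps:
C(P) = 0
Q(a, B) = 10 (Q(a, B) = 2*(0*a + 5) = 2*(0 + 5) = 2*5 = 10)
-31 + c(-3, Q(-3, 4))/(25 - 36) = -31 - 1/(25 - 36) = -31 - 1/(-11) = -31 - 1*(-1/11) = -31 + 1/11 = -340/11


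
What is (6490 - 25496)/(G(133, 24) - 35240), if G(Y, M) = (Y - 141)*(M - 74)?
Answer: 731/1340 ≈ 0.54552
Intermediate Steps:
G(Y, M) = (-141 + Y)*(-74 + M)
(6490 - 25496)/(G(133, 24) - 35240) = (6490 - 25496)/((10434 - 141*24 - 74*133 + 24*133) - 35240) = -19006/((10434 - 3384 - 9842 + 3192) - 35240) = -19006/(400 - 35240) = -19006/(-34840) = -19006*(-1/34840) = 731/1340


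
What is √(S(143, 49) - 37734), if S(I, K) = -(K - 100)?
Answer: 3*I*√4187 ≈ 194.12*I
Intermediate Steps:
S(I, K) = 100 - K (S(I, K) = -(-100 + K) = 100 - K)
√(S(143, 49) - 37734) = √((100 - 1*49) - 37734) = √((100 - 49) - 37734) = √(51 - 37734) = √(-37683) = 3*I*√4187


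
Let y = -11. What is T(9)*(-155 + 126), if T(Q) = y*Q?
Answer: 2871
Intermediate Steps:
T(Q) = -11*Q
T(9)*(-155 + 126) = (-11*9)*(-155 + 126) = -99*(-29) = 2871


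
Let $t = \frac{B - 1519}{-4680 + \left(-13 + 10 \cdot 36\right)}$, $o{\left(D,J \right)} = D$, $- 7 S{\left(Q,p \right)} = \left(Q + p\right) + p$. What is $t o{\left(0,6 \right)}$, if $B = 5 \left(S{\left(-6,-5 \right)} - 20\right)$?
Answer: $0$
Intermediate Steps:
$S{\left(Q,p \right)} = - \frac{2 p}{7} - \frac{Q}{7}$ ($S{\left(Q,p \right)} = - \frac{\left(Q + p\right) + p}{7} = - \frac{Q + 2 p}{7} = - \frac{2 p}{7} - \frac{Q}{7}$)
$B = - \frac{620}{7}$ ($B = 5 \left(\left(\left(- \frac{2}{7}\right) \left(-5\right) - - \frac{6}{7}\right) - 20\right) = 5 \left(\left(\frac{10}{7} + \frac{6}{7}\right) - 20\right) = 5 \left(\frac{16}{7} - 20\right) = 5 \left(- \frac{124}{7}\right) = - \frac{620}{7} \approx -88.571$)
$t = \frac{11253}{30331}$ ($t = \frac{- \frac{620}{7} - 1519}{-4680 + \left(-13 + 10 \cdot 36\right)} = - \frac{11253}{7 \left(-4680 + \left(-13 + 360\right)\right)} = - \frac{11253}{7 \left(-4680 + 347\right)} = - \frac{11253}{7 \left(-4333\right)} = \left(- \frac{11253}{7}\right) \left(- \frac{1}{4333}\right) = \frac{11253}{30331} \approx 0.37101$)
$t o{\left(0,6 \right)} = \frac{11253}{30331} \cdot 0 = 0$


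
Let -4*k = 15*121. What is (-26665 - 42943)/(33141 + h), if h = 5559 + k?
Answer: -39776/21855 ≈ -1.8200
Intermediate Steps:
k = -1815/4 (k = -15*121/4 = -¼*1815 = -1815/4 ≈ -453.75)
h = 20421/4 (h = 5559 - 1815/4 = 20421/4 ≈ 5105.3)
(-26665 - 42943)/(33141 + h) = (-26665 - 42943)/(33141 + 20421/4) = -69608/152985/4 = -69608*4/152985 = -39776/21855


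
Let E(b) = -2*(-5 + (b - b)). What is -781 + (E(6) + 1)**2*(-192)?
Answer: -24013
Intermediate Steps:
E(b) = 10 (E(b) = -2*(-5 + 0) = -2*(-5) = 10)
-781 + (E(6) + 1)**2*(-192) = -781 + (10 + 1)**2*(-192) = -781 + 11**2*(-192) = -781 + 121*(-192) = -781 - 23232 = -24013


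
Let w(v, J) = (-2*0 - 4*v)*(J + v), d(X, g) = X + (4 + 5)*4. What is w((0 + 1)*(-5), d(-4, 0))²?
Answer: 291600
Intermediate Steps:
d(X, g) = 36 + X (d(X, g) = X + 9*4 = X + 36 = 36 + X)
w(v, J) = -4*v*(J + v) (w(v, J) = (0 - 4*v)*(J + v) = (-4*v)*(J + v) = -4*v*(J + v))
w((0 + 1)*(-5), d(-4, 0))² = (-4*(0 + 1)*(-5)*((36 - 4) + (0 + 1)*(-5)))² = (-4*1*(-5)*(32 + 1*(-5)))² = (-4*(-5)*(32 - 5))² = (-4*(-5)*27)² = 540² = 291600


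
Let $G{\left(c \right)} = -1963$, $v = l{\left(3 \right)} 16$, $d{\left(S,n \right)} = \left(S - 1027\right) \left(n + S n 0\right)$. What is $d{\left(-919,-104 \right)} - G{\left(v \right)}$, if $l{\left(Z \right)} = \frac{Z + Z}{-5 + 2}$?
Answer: $204347$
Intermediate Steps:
$d{\left(S,n \right)} = n \left(-1027 + S\right)$ ($d{\left(S,n \right)} = \left(-1027 + S\right) \left(n + 0\right) = \left(-1027 + S\right) n = n \left(-1027 + S\right)$)
$l{\left(Z \right)} = - \frac{2 Z}{3}$ ($l{\left(Z \right)} = \frac{2 Z}{-3} = 2 Z \left(- \frac{1}{3}\right) = - \frac{2 Z}{3}$)
$v = -32$ ($v = \left(- \frac{2}{3}\right) 3 \cdot 16 = \left(-2\right) 16 = -32$)
$d{\left(-919,-104 \right)} - G{\left(v \right)} = - 104 \left(-1027 - 919\right) - -1963 = \left(-104\right) \left(-1946\right) + 1963 = 202384 + 1963 = 204347$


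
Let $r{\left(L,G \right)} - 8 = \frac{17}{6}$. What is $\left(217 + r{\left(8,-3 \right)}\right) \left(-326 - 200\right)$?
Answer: $- \frac{359521}{3} \approx -1.1984 \cdot 10^{5}$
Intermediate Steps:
$r{\left(L,G \right)} = \frac{65}{6}$ ($r{\left(L,G \right)} = 8 + \frac{17}{6} = \frac{65}{6}$)
$\left(217 + r{\left(8,-3 \right)}\right) \left(-326 - 200\right) = \left(217 + \frac{65}{6}\right) \left(-326 - 200\right) = \frac{1367}{6} \left(-526\right) = - \frac{359521}{3}$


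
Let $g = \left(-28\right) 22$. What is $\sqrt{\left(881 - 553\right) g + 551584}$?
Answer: $4 \sqrt{21846} \approx 591.22$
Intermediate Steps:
$g = -616$
$\sqrt{\left(881 - 553\right) g + 551584} = \sqrt{\left(881 - 553\right) \left(-616\right) + 551584} = \sqrt{328 \left(-616\right) + 551584} = \sqrt{-202048 + 551584} = \sqrt{349536} = 4 \sqrt{21846}$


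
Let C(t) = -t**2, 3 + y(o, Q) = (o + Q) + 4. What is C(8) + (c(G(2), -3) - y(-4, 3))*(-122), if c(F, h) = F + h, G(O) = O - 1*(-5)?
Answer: -552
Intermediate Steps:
y(o, Q) = 1 + Q + o (y(o, Q) = -3 + ((o + Q) + 4) = -3 + ((Q + o) + 4) = -3 + (4 + Q + o) = 1 + Q + o)
G(O) = 5 + O (G(O) = O + 5 = 5 + O)
C(8) + (c(G(2), -3) - y(-4, 3))*(-122) = -1*8**2 + (((5 + 2) - 3) - (1 + 3 - 4))*(-122) = -1*64 + ((7 - 3) - 1*0)*(-122) = -64 + (4 + 0)*(-122) = -64 + 4*(-122) = -64 - 488 = -552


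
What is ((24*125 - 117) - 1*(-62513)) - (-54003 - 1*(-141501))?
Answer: -22102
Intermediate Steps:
((24*125 - 117) - 1*(-62513)) - (-54003 - 1*(-141501)) = ((3000 - 117) + 62513) - (-54003 + 141501) = (2883 + 62513) - 1*87498 = 65396 - 87498 = -22102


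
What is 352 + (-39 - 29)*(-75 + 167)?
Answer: -5904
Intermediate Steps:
352 + (-39 - 29)*(-75 + 167) = 352 - 68*92 = 352 - 6256 = -5904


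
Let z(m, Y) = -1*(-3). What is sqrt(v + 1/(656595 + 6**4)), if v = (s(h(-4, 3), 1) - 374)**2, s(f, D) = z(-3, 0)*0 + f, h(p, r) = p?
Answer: sqrt(6871459335751855)/219297 ≈ 378.00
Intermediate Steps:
z(m, Y) = 3
s(f, D) = f (s(f, D) = 3*0 + f = 0 + f = f)
v = 142884 (v = (-4 - 374)**2 = (-378)**2 = 142884)
sqrt(v + 1/(656595 + 6**4)) = sqrt(142884 + 1/(656595 + 6**4)) = sqrt(142884 + 1/(656595 + 1296)) = sqrt(142884 + 1/657891) = sqrt(94002097645/657891) = sqrt(6871459335751855)/219297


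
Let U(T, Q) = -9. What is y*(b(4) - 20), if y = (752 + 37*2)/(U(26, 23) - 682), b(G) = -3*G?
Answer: 26432/691 ≈ 38.252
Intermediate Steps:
y = -826/691 (y = (752 + 37*2)/(-9 - 682) = (752 + 74)/(-691) = 826*(-1/691) = -826/691 ≈ -1.1954)
y*(b(4) - 20) = -826*(-3*4 - 20)/691 = -826*(-12 - 20)/691 = -826/691*(-32) = 26432/691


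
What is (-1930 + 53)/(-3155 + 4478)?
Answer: -1877/1323 ≈ -1.4187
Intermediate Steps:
(-1930 + 53)/(-3155 + 4478) = -1877/1323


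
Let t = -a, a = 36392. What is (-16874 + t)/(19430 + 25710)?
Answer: -26633/22570 ≈ -1.1800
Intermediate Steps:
t = -36392 (t = -1*36392 = -36392)
(-16874 + t)/(19430 + 25710) = (-16874 - 36392)/(19430 + 25710) = -53266/45140 = -53266*1/45140 = -26633/22570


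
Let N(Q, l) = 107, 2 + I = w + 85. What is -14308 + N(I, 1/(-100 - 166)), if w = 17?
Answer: -14201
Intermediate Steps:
I = 100 (I = -2 + (17 + 85) = -2 + 102 = 100)
-14308 + N(I, 1/(-100 - 166)) = -14308 + 107 = -14201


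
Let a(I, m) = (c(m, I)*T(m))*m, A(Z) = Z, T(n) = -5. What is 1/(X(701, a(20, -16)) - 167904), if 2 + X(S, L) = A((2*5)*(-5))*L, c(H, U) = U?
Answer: -1/247906 ≈ -4.0338e-6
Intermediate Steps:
a(I, m) = -5*I*m (a(I, m) = (I*(-5))*m = (-5*I)*m = -5*I*m)
X(S, L) = -2 - 50*L (X(S, L) = -2 + ((2*5)*(-5))*L = -2 + (10*(-5))*L = -2 - 50*L)
1/(X(701, a(20, -16)) - 167904) = 1/((-2 - (-250)*20*(-16)) - 167904) = 1/((-2 - 50*1600) - 167904) = 1/((-2 - 80000) - 167904) = 1/(-80002 - 167904) = 1/(-247906) = -1/247906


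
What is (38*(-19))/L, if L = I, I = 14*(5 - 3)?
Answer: -361/14 ≈ -25.786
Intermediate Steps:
I = 28 (I = 14*2 = 28)
L = 28
(38*(-19))/L = (38*(-19))/28 = -722*1/28 = -361/14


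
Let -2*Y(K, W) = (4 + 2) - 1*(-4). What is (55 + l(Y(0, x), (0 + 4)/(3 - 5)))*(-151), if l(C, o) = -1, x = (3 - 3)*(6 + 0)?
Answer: -8154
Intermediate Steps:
x = 0 (x = 0*6 = 0)
Y(K, W) = -5 (Y(K, W) = -((4 + 2) - 1*(-4))/2 = -(6 + 4)/2 = -½*10 = -5)
(55 + l(Y(0, x), (0 + 4)/(3 - 5)))*(-151) = (55 - 1)*(-151) = 54*(-151) = -8154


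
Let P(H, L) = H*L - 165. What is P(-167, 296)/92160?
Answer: -49597/92160 ≈ -0.53816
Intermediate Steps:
P(H, L) = -165 + H*L
P(-167, 296)/92160 = (-165 - 167*296)/92160 = (-165 - 49432)*(1/92160) = -49597*1/92160 = -49597/92160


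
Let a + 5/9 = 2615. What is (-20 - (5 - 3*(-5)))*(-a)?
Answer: 941200/9 ≈ 1.0458e+5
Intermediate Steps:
a = 23530/9 (a = -5/9 + 2615 = 23530/9 ≈ 2614.4)
(-20 - (5 - 3*(-5)))*(-a) = (-20 - (5 - 3*(-5)))*(-1*23530/9) = (-20 - (5 + 15))*(-23530/9) = (-20 - 1*20)*(-23530/9) = (-20 - 20)*(-23530/9) = -40*(-23530/9) = 941200/9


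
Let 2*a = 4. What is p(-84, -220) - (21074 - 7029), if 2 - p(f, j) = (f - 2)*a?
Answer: -13871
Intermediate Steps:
a = 2 (a = (½)*4 = 2)
p(f, j) = 6 - 2*f (p(f, j) = 2 - (f - 2)*2 = 2 - (-2 + f)*2 = 2 - (-4 + 2*f) = 2 + (4 - 2*f) = 6 - 2*f)
p(-84, -220) - (21074 - 7029) = (6 - 2*(-84)) - (21074 - 7029) = (6 + 168) - 1*14045 = 174 - 14045 = -13871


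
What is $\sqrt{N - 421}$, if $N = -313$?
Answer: $i \sqrt{734} \approx 27.092 i$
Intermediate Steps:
$\sqrt{N - 421} = \sqrt{-313 - 421} = \sqrt{-734} = i \sqrt{734}$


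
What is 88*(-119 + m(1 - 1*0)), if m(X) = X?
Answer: -10384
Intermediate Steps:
88*(-119 + m(1 - 1*0)) = 88*(-119 + (1 - 1*0)) = 88*(-119 + (1 + 0)) = 88*(-119 + 1) = 88*(-118) = -10384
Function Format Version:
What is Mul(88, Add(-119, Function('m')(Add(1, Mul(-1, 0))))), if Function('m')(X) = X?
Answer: -10384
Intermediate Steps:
Mul(88, Add(-119, Function('m')(Add(1, Mul(-1, 0))))) = Mul(88, Add(-119, Add(1, Mul(-1, 0)))) = Mul(88, Add(-119, Add(1, 0))) = Mul(88, Add(-119, 1)) = Mul(88, -118) = -10384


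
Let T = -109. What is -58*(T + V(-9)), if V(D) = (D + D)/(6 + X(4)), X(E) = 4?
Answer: 32132/5 ≈ 6426.4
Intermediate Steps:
V(D) = D/5 (V(D) = (D + D)/(6 + 4) = (2*D)/10 = (2*D)*(⅒) = D/5)
-58*(T + V(-9)) = -58*(-109 + (⅕)*(-9)) = -58*(-109 - 9/5) = -58*(-554/5) = 32132/5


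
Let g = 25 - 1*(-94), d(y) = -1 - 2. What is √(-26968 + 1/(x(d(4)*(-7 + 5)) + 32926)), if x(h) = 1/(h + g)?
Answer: I*√456821908422150093/4115751 ≈ 164.22*I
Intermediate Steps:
d(y) = -3
g = 119 (g = 25 + 94 = 119)
x(h) = 1/(119 + h) (x(h) = 1/(h + 119) = 1/(119 + h))
√(-26968 + 1/(x(d(4)*(-7 + 5)) + 32926)) = √(-26968 + 1/(1/(119 - 3*(-7 + 5)) + 32926)) = √(-26968 + 1/(1/(119 - 3*(-2)) + 32926)) = √(-26968 + 1/(1/(119 + 6) + 32926)) = √(-26968 + 1/(1/125 + 32926)) = √(-26968 + 1/(4115751/125)) = √(-26968 + 125/4115751) = √(-110993572843/4115751) = I*√456821908422150093/4115751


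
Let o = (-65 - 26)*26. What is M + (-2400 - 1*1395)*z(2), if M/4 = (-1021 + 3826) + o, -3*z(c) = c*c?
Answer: 6816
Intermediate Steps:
z(c) = -c²/3 (z(c) = -c*c/3 = -c²/3)
o = -2366 (o = -91*26 = -2366)
M = 1756 (M = 4*((-1021 + 3826) - 2366) = 4*(2805 - 2366) = 4*439 = 1756)
M + (-2400 - 1*1395)*z(2) = 1756 + (-2400 - 1*1395)*(-⅓*2²) = 1756 + (-2400 - 1395)*(-⅓*4) = 1756 - 3795*(-4/3) = 1756 + 5060 = 6816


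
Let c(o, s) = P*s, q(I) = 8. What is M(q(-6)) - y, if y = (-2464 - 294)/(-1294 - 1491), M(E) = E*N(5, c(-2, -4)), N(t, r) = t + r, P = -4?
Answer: 465122/2785 ≈ 167.01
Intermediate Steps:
c(o, s) = -4*s
N(t, r) = r + t
M(E) = 21*E (M(E) = E*(-4*(-4) + 5) = E*(16 + 5) = E*21 = 21*E)
y = 2758/2785 (y = -2758/(-2785) = -2758*(-1/2785) = 2758/2785 ≈ 0.99030)
M(q(-6)) - y = 21*8 - 1*2758/2785 = 168 - 2758/2785 = 465122/2785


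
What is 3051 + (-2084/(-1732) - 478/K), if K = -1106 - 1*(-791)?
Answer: 416512234/136395 ≈ 3053.7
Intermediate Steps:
K = -315 (K = -1106 + 791 = -315)
3051 + (-2084/(-1732) - 478/K) = 3051 + (-2084/(-1732) - 478/(-315)) = 3051 + (-2084*(-1/1732) - 478*(-1/315)) = 3051 + (521/433 + 478/315) = 3051 + 371089/136395 = 416512234/136395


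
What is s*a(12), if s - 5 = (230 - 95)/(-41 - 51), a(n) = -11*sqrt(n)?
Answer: -3575*sqrt(3)/46 ≈ -134.61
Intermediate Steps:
s = 325/92 (s = 5 + (230 - 95)/(-41 - 51) = 5 + 135/(-92) = 5 + 135*(-1/92) = 5 - 135/92 = 325/92 ≈ 3.5326)
s*a(12) = 325*(-22*sqrt(3))/92 = -3575*sqrt(3)/46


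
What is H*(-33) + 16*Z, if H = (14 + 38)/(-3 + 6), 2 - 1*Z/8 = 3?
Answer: -700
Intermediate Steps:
Z = -8 (Z = 16 - 8*3 = 16 - 24 = -8)
H = 52/3 ≈ 17.333
H*(-33) + 16*Z = (52/3)*(-33) + 16*(-8) = -572 - 128 = -700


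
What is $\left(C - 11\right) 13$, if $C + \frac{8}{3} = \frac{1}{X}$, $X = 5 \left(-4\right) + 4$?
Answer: $- \frac{8567}{48} \approx -178.48$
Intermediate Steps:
$X = -16$ ($X = -20 + 4 = -16$)
$C = - \frac{131}{48}$ ($C = - \frac{8}{3} + \frac{1}{-16} = - \frac{8}{3} - \frac{1}{16} = - \frac{131}{48} \approx -2.7292$)
$\left(C - 11\right) 13 = \left(- \frac{131}{48} - 11\right) 13 = \left(- \frac{659}{48}\right) 13 = - \frac{8567}{48}$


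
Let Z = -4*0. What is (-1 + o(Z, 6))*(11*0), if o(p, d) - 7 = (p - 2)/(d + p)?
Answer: 0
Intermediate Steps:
Z = 0
o(p, d) = 7 + (-2 + p)/(d + p) (o(p, d) = 7 + (p - 2)/(d + p) = 7 + (-2 + p)/(d + p))
(-1 + o(Z, 6))*(11*0) = (-1 + (-2 + 7*6 + 8*0)/(6 + 0))*(11*0) = (-1 + (-2 + 42 + 0)/6)*0 = (-1 + (⅙)*40)*0 = (-1 + 20/3)*0 = (17/3)*0 = 0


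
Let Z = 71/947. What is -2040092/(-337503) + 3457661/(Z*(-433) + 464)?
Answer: 1105955213774581/137925663495 ≈ 8018.5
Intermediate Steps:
Z = 71/947 (Z = 71*(1/947) = 71/947 ≈ 0.074974)
-2040092/(-337503) + 3457661/(Z*(-433) + 464) = -2040092/(-337503) + 3457661/((71/947)*(-433) + 464) = -2040092*(-1/337503) + 3457661/(-30743/947 + 464) = 2040092/337503 + 3457661/(408665/947) = 2040092/337503 + 3457661*(947/408665) = 2040092/337503 + 3274404967/408665 = 1105955213774581/137925663495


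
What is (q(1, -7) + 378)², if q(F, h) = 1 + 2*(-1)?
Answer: 142129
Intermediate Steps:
q(F, h) = -1 (q(F, h) = 1 - 2 = -1)
(q(1, -7) + 378)² = (-1 + 378)² = 377² = 142129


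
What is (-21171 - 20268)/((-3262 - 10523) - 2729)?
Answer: 41439/16514 ≈ 2.5093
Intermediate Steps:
(-21171 - 20268)/((-3262 - 10523) - 2729) = -41439/(-13785 - 2729) = -41439/(-16514) = -41439*(-1/16514) = 41439/16514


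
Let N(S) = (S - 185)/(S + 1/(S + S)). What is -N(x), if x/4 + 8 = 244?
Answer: -477664/594091 ≈ -0.80402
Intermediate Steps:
x = 944 (x = -32 + 4*244 = -32 + 976 = 944)
N(S) = (-185 + S)/(S + 1/(2*S))
-N(x) = -2*944*(-185 + 944)/(1 + 2*944²) = -2*944*759/(1 + 2*891136) = -2*944*759/(1 + 1782272) = -2*944*759/1782273 = -1*477664/594091 = -477664/594091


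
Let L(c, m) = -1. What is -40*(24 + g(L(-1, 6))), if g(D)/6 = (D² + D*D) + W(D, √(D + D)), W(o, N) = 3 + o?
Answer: -1920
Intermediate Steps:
g(D) = 18 + 6*D + 12*D² (g(D) = 6*((D² + D*D) + (3 + D)) = 6*((D² + D²) + (3 + D)) = 6*(2*D² + (3 + D)) = 6*(3 + D + 2*D²) = 18 + 6*D + 12*D²)
-40*(24 + g(L(-1, 6))) = -40*(24 + (18 + 6*(-1) + 12*(-1)²)) = -40*(24 + (18 - 6 + 12*1)) = -40*(24 + (18 - 6 + 12)) = -40*(24 + 24) = -40*48 = -1920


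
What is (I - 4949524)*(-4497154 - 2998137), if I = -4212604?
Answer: 68672815539248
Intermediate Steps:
(I - 4949524)*(-4497154 - 2998137) = (-4212604 - 4949524)*(-4497154 - 2998137) = -9162128*(-7495291) = 68672815539248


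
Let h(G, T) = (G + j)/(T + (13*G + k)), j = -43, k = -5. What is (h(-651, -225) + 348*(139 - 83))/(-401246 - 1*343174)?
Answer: -84704939/3235621530 ≈ -0.026179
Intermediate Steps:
h(G, T) = (-43 + G)/(-5 + T + 13*G) (h(G, T) = (G - 43)/(T + (13*G - 5)) = (-43 + G)/(T + (-5 + 13*G)) = (-43 + G)/(-5 + T + 13*G))
(h(-651, -225) + 348*(139 - 83))/(-401246 - 1*343174) = ((-43 - 651)/(-5 - 225 + 13*(-651)) + 348*(139 - 83))/(-401246 - 1*343174) = (-694/(-5 - 225 - 8463) + 348*56)/(-401246 - 343174) = (-694/(-8693) + 19488)/(-744420) = (-1/8693*(-694) + 19488)*(-1/744420) = (694/8693 + 19488)*(-1/744420) = (169409878/8693)*(-1/744420) = -84704939/3235621530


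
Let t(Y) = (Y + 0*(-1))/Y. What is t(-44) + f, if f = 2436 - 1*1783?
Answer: 654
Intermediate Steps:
f = 653 (f = 2436 - 1783 = 653)
t(Y) = 1 (t(Y) = (Y + 0)/Y = Y/Y = 1)
t(-44) + f = 1 + 653 = 654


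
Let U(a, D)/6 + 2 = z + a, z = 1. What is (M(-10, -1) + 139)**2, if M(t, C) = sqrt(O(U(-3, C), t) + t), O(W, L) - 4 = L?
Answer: 19305 + 1112*I ≈ 19305.0 + 1112.0*I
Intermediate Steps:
U(a, D) = -6 + 6*a (U(a, D) = -12 + 6*(1 + a) = -12 + (6 + 6*a) = -6 + 6*a)
O(W, L) = 4 + L
M(t, C) = sqrt(4 + 2*t) (M(t, C) = sqrt((4 + t) + t) = sqrt(4 + 2*t))
(M(-10, -1) + 139)**2 = (sqrt(4 + 2*(-10)) + 139)**2 = (sqrt(4 - 20) + 139)**2 = (sqrt(-16) + 139)**2 = (4*I + 139)**2 = (139 + 4*I)**2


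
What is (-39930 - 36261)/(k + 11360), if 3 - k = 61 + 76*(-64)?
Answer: -76191/16166 ≈ -4.7130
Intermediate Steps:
k = 4806 (k = 3 - (61 + 76*(-64)) = 3 - (61 - 4864) = 3 - 1*(-4803) = 3 + 4803 = 4806)
(-39930 - 36261)/(k + 11360) = (-39930 - 36261)/(4806 + 11360) = -76191/16166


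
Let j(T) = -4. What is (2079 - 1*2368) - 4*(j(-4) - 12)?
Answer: -225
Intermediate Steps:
(2079 - 1*2368) - 4*(j(-4) - 12) = (2079 - 1*2368) - 4*(-4 - 12) = (2079 - 2368) - 4*(-16) = -289 + 64 = -225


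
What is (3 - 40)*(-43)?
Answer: 1591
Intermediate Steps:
(3 - 40)*(-43) = -37*(-43) = 1591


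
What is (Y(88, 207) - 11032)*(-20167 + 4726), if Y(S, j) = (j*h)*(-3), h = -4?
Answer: 131989668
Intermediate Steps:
Y(S, j) = 12*j (Y(S, j) = (j*(-4))*(-3) = -4*j*(-3) = 12*j)
(Y(88, 207) - 11032)*(-20167 + 4726) = (12*207 - 11032)*(-20167 + 4726) = (2484 - 11032)*(-15441) = -8548*(-15441) = 131989668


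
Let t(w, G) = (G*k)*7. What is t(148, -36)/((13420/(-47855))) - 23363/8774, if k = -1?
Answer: -5306161675/5887354 ≈ -901.28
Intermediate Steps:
t(w, G) = -7*G (t(w, G) = (G*(-1))*7 = -G*7 = -7*G)
t(148, -36)/((13420/(-47855))) - 23363/8774 = (-7*(-36))/((13420/(-47855))) - 23363/8774 = 252/((13420*(-1/47855))) - 23363*1/8774 = 252/(-2684/9571) - 23363/8774 = 252*(-9571/2684) - 23363/8774 = -602973/671 - 23363/8774 = -5306161675/5887354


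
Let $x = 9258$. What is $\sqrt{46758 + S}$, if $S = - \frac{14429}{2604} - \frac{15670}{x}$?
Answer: $\frac{\sqrt{188687249861330157}}{2008986} \approx 216.22$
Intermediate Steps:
$S = - \frac{29064727}{4017972}$ ($S = - \frac{14429}{2604} - \frac{15670}{9258} = \left(-14429\right) \frac{1}{2604} - \frac{7835}{4629} = - \frac{14429}{2604} - \frac{7835}{4629} = - \frac{29064727}{4017972} \approx -7.2337$)
$\sqrt{46758 + S} = \sqrt{46758 - \frac{29064727}{4017972}} = \sqrt{\frac{187843270049}{4017972}} = \frac{\sqrt{188687249861330157}}{2008986}$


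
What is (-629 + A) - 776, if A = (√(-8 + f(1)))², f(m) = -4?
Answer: -1417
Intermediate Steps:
A = -12 (A = (√(-8 - 4))² = (√(-12))² = (2*I*√3)² = -12)
(-629 + A) - 776 = (-629 - 12) - 776 = -641 - 776 = -1417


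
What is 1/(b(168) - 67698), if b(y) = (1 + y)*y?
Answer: -1/39306 ≈ -2.5441e-5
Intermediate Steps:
b(y) = y*(1 + y)
1/(b(168) - 67698) = 1/(168*(1 + 168) - 67698) = 1/(168*169 - 67698) = 1/(28392 - 67698) = 1/(-39306) = -1/39306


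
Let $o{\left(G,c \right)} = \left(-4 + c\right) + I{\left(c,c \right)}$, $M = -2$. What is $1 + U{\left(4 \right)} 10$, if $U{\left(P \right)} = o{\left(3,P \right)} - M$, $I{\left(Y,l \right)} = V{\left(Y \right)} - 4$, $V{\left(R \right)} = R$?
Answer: $21$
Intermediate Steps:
$I{\left(Y,l \right)} = -4 + Y$ ($I{\left(Y,l \right)} = Y - 4 = -4 + Y$)
$o{\left(G,c \right)} = -8 + 2 c$ ($o{\left(G,c \right)} = \left(-4 + c\right) + \left(-4 + c\right) = -8 + 2 c$)
$U{\left(P \right)} = -6 + 2 P$ ($U{\left(P \right)} = \left(-8 + 2 P\right) - -2 = \left(-8 + 2 P\right) + 2 = -6 + 2 P$)
$1 + U{\left(4 \right)} 10 = 1 + \left(-6 + 2 \cdot 4\right) 10 = 1 + \left(-6 + 8\right) 10 = 1 + 2 \cdot 10 = 1 + 20 = 21$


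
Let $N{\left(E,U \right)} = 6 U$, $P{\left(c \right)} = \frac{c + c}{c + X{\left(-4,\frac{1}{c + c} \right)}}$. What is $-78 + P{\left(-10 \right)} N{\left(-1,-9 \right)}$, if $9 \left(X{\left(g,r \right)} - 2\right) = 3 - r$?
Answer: $- \frac{301962}{1379} \approx -218.97$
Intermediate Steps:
$X{\left(g,r \right)} = \frac{7}{3} - \frac{r}{9}$ ($X{\left(g,r \right)} = 2 + \frac{3 - r}{9} = 2 - \left(- \frac{1}{3} + \frac{r}{9}\right) = \frac{7}{3} - \frac{r}{9}$)
$P{\left(c \right)} = \frac{2 c}{\frac{7}{3} + c - \frac{1}{18 c}}$ ($P{\left(c \right)} = \frac{c + c}{c + \left(\frac{7}{3} - \frac{1}{9 \left(c + c\right)}\right)} = \frac{2 c}{c + \left(\frac{7}{3} - \frac{1}{9 \cdot 2 c}\right)} = \frac{2 c}{c + \left(\frac{7}{3} - \frac{\frac{1}{2} \frac{1}{c}}{9}\right)} = \frac{2 c}{c + \left(\frac{7}{3} - \frac{1}{18 c}\right)} = \frac{2 c}{\frac{7}{3} + c - \frac{1}{18 c}}$)
$-78 + P{\left(-10 \right)} N{\left(-1,-9 \right)} = -78 + \frac{36 \left(-10\right)^{2}}{-1 + 18 \left(-10\right)^{2} + 42 \left(-10\right)} 6 \left(-9\right) = -78 + 36 \cdot 100 \frac{1}{-1 + 18 \cdot 100 - 420} \left(-54\right) = -78 + 36 \cdot 100 \frac{1}{-1 + 1800 - 420} \left(-54\right) = -78 + 36 \cdot 100 \cdot \frac{1}{1379} \left(-54\right) = -78 + \frac{3600}{1379} \left(-54\right) = -78 - \frac{194400}{1379} = - \frac{301962}{1379}$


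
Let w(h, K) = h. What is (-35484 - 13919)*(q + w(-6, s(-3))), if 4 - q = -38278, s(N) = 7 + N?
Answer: -1890949228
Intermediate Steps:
q = 38282 (q = 4 - 1*(-38278) = 4 + 38278 = 38282)
(-35484 - 13919)*(q + w(-6, s(-3))) = (-35484 - 13919)*(38282 - 6) = -49403*38276 = -1890949228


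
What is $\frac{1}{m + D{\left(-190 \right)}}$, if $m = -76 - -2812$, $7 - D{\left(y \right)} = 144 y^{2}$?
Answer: $- \frac{1}{5195657} \approx -1.9247 \cdot 10^{-7}$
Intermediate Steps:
$D{\left(y \right)} = 7 - 144 y^{2}$
$m = 2736$ ($m = -76 + 2812 = 2736$)
$\frac{1}{m + D{\left(-190 \right)}} = \frac{1}{2736 + \left(7 - 144 \left(-190\right)^{2}\right)} = \frac{1}{2736 + \left(7 - 5198400\right)} = \frac{1}{2736 - 5198393} = \frac{1}{-5195657} = - \frac{1}{5195657}$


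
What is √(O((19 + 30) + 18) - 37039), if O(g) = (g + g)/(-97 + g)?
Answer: 2*I*√2083695/15 ≈ 192.47*I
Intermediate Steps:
O(g) = 2*g/(-97 + g) (O(g) = (2*g)/(-97 + g) = 2*g/(-97 + g))
√(O((19 + 30) + 18) - 37039) = √(2*((19 + 30) + 18)/(-97 + ((19 + 30) + 18)) - 37039) = √(2*(49 + 18)/(-97 + (49 + 18)) - 37039) = √(2*67/(-97 + 67) - 37039) = √(2*67/(-30) - 37039) = √(2*67*(-1/30) - 37039) = √(-67/15 - 37039) = √(-555652/15) = 2*I*√2083695/15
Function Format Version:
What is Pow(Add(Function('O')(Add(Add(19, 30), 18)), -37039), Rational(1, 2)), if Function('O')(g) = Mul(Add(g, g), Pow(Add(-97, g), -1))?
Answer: Mul(Rational(2, 15), I, Pow(2083695, Rational(1, 2))) ≈ Mul(192.47, I)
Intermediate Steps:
Function('O')(g) = Mul(2, g, Pow(Add(-97, g), -1)) (Function('O')(g) = Mul(Mul(2, g), Pow(Add(-97, g), -1)) = Mul(2, g, Pow(Add(-97, g), -1)))
Pow(Add(Function('O')(Add(Add(19, 30), 18)), -37039), Rational(1, 2)) = Pow(Add(Mul(2, Add(Add(19, 30), 18), Pow(Add(-97, Add(Add(19, 30), 18)), -1)), -37039), Rational(1, 2)) = Pow(Add(Mul(2, Add(49, 18), Pow(Add(-97, Add(49, 18)), -1)), -37039), Rational(1, 2)) = Pow(Add(Mul(2, 67, Pow(Add(-97, 67), -1)), -37039), Rational(1, 2)) = Pow(Add(Mul(2, 67, Pow(-30, -1)), -37039), Rational(1, 2)) = Pow(Add(Mul(2, 67, Rational(-1, 30)), -37039), Rational(1, 2)) = Pow(Add(Rational(-67, 15), -37039), Rational(1, 2)) = Pow(Rational(-555652, 15), Rational(1, 2)) = Mul(Rational(2, 15), I, Pow(2083695, Rational(1, 2)))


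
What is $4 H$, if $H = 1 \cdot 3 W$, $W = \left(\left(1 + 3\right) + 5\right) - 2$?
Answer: $84$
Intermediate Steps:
$W = 7$ ($W = \left(4 + 5\right) - 2 = 9 - 2 = 7$)
$H = 21$ ($H = 1 \cdot 3 \cdot 7 = 3 \cdot 7 = 21$)
$4 H = 4 \cdot 21 = 84$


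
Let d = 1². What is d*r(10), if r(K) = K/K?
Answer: 1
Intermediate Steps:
d = 1
r(K) = 1
d*r(10) = 1*1 = 1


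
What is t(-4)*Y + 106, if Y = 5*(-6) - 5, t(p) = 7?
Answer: -139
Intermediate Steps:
Y = -35 (Y = -30 - 5 = -35)
t(-4)*Y + 106 = 7*(-35) + 106 = -245 + 106 = -139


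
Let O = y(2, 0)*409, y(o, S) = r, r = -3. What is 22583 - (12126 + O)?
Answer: 11684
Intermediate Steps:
y(o, S) = -3
O = -1227 (O = -3*409 = -1227)
22583 - (12126 + O) = 22583 - (12126 - 1227) = 22583 - 1*10899 = 22583 - 10899 = 11684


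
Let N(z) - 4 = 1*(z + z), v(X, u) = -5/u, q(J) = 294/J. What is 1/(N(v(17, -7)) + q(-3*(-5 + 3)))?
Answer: 7/381 ≈ 0.018373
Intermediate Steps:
N(z) = 4 + 2*z (N(z) = 4 + 1*(z + z) = 4 + 1*(2*z) = 4 + 2*z)
1/(N(v(17, -7)) + q(-3*(-5 + 3))) = 1/((4 + 2*(-5/(-7))) + 294/((-3*(-5 + 3)))) = 1/((4 + 2*(-5*(-⅐))) + 294/((-3*(-2)))) = 1/((4 + 2*(5/7)) + 294/6) = 1/((4 + 10/7) + 294*(⅙)) = 1/(38/7 + 49) = 1/(381/7) = 7/381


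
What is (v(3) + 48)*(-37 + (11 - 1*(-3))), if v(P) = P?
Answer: -1173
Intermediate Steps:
(v(3) + 48)*(-37 + (11 - 1*(-3))) = (3 + 48)*(-37 + (11 - 1*(-3))) = 51*(-37 + (11 + 3)) = 51*(-37 + 14) = 51*(-23) = -1173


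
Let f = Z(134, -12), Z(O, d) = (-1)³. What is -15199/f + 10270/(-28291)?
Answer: 429984639/28291 ≈ 15199.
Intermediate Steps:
Z(O, d) = -1
f = -1
-15199/f + 10270/(-28291) = -15199/(-1) + 10270/(-28291) = -15199*(-1) + 10270*(-1/28291) = 15199 - 10270/28291 = 429984639/28291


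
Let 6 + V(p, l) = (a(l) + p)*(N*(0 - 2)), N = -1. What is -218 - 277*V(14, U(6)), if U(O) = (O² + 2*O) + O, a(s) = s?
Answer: -36228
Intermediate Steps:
U(O) = O² + 3*O
V(p, l) = -6 + 2*l + 2*p (V(p, l) = -6 + (l + p)*(-(0 - 2)) = -6 + (l + p)*(-1*(-2)) = -6 + (l + p)*2 = -6 + (2*l + 2*p) = -6 + 2*l + 2*p)
-218 - 277*V(14, U(6)) = -218 - 277*(-6 + 2*(6*(3 + 6)) + 2*14) = -218 - 277*(-6 + 2*(6*9) + 28) = -218 - 277*(-6 + 2*54 + 28) = -218 - 277*(-6 + 108 + 28) = -218 - 277*130 = -218 - 36010 = -36228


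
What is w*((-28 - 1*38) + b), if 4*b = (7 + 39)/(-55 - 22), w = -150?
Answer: 764025/77 ≈ 9922.4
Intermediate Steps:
b = -23/154 (b = ((7 + 39)/(-55 - 22))/4 = (46/(-77))/4 = (46*(-1/77))/4 = (¼)*(-46/77) = -23/154 ≈ -0.14935)
w*((-28 - 1*38) + b) = -150*((-28 - 1*38) - 23/154) = -150*((-28 - 38) - 23/154) = -150*(-66 - 23/154) = -150*(-10187/154) = 764025/77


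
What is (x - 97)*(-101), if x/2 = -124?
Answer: 34845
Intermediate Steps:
x = -248 (x = 2*(-124) = -248)
(x - 97)*(-101) = (-248 - 97)*(-101) = -345*(-101) = 34845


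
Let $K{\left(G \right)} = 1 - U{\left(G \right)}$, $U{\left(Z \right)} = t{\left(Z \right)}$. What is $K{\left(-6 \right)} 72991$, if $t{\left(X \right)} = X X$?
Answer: $-2554685$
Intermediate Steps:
$t{\left(X \right)} = X^{2}$
$U{\left(Z \right)} = Z^{2}$
$K{\left(G \right)} = 1 - G^{2}$
$K{\left(-6 \right)} 72991 = \left(1 - \left(-6\right)^{2}\right) 72991 = \left(1 - 36\right) 72991 = \left(-35\right) 72991 = -2554685$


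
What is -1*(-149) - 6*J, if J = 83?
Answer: -349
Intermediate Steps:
-1*(-149) - 6*J = -1*(-149) - 6*83 = 149 - 498 = -349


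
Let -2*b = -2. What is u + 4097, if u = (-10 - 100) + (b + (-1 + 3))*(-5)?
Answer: 3972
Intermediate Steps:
b = 1 (b = -1/2*(-2) = 1)
u = -125 (u = (-10 - 100) + (1 + (-1 + 3))*(-5) = -110 + (1 + 2)*(-5) = -110 + 3*(-5) = -110 - 15 = -125)
u + 4097 = -125 + 4097 = 3972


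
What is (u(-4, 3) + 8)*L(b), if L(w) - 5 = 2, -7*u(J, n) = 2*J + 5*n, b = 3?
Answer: 49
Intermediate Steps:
u(J, n) = -5*n/7 - 2*J/7 (u(J, n) = -(2*J + 5*n)/7 = -5*n/7 - 2*J/7)
L(w) = 7 (L(w) = 5 + 2 = 7)
(u(-4, 3) + 8)*L(b) = ((-5/7*3 - 2/7*(-4)) + 8)*7 = ((-15/7 + 8/7) + 8)*7 = (-1 + 8)*7 = 7*7 = 49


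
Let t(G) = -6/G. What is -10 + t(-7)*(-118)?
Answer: -778/7 ≈ -111.14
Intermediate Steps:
-10 + t(-7)*(-118) = -10 - 6/(-7)*(-118) = -10 - 6*(-⅐)*(-118) = -10 + (6/7)*(-118) = -10 - 708/7 = -778/7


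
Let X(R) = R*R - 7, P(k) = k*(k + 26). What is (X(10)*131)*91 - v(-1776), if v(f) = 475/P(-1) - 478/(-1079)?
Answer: 1196256610/1079 ≈ 1.1087e+6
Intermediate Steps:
P(k) = k*(26 + k)
X(R) = -7 + R² (X(R) = R² - 7 = -7 + R²)
v(f) = -20023/1079 (v(f) = 475/((-(26 - 1))) - 478/(-1079) = 475/((-1*25)) - 478*(-1/1079) = 475/(-25) + 478/1079 = 475*(-1/25) + 478/1079 = -19 + 478/1079 = -20023/1079)
(X(10)*131)*91 - v(-1776) = ((-7 + 10²)*131)*91 - 1*(-20023/1079) = ((-7 + 100)*131)*91 + 20023/1079 = (93*131)*91 + 20023/1079 = 12183*91 + 20023/1079 = 1108653 + 20023/1079 = 1196256610/1079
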